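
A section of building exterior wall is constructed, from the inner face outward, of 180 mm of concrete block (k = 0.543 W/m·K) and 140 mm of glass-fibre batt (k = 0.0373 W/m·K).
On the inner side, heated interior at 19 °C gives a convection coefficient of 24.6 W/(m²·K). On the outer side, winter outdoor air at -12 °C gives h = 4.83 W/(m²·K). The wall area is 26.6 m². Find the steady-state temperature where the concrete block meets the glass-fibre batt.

T ≈ 16.3 °C

Thermal resistances in series:
R_inner film = 1/(h_i·A) = 1/(24.6×26.6) = 0.001528 K/W
R_concrete block = L/(kA) = 0.18/(0.543×26.6) = 0.01246 K/W
R_glass-fibre batt = L/(kA) = 0.14/(0.0373×26.6) = 0.1411 K/W
R_outer film = 1/(h_o·A) = 1/(4.83×26.6) = 0.007783 K/W
R_total = 0.1629 K/W;  Q = ΔT/R_total = 31/0.1629 = 190.3 W
T_interface = T_inner − Q·ΣR(inner→interface) = 19 − 190×0.01399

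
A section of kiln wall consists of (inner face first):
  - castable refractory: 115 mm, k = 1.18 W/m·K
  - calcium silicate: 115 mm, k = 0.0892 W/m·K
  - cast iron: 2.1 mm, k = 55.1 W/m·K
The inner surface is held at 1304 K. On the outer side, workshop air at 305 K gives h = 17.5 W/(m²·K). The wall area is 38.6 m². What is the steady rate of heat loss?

Q ≈ 26700 W

Using the resistance-network approach (series):
R_castable refractory = L/(kA) = 0.115/(1.18×38.6) = 0.002525 K/W
R_calcium silicate = L/(kA) = 0.115/(0.0892×38.6) = 0.0334 K/W
R_cast iron = L/(kA) = 0.0021/(55.1×38.6) = 9.874×10^-7 K/W
R_outer film = 1/(h_o·A) = 1/(17.5×38.6) = 0.00148 K/W
R_total = 0.03741 K/W
Q = ΔT / R_total = 999 / 0.03741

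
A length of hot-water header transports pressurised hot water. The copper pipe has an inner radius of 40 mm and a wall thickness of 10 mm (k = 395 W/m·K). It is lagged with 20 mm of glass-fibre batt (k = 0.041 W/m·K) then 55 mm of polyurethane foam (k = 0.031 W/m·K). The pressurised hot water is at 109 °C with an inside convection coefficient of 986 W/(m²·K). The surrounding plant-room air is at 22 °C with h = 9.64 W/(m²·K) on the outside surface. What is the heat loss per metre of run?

q′ ≈ 19.7 W/m

For a radial system each layer contributes R = ln(r_out/r_in)/(2πkL); films add R = 1/(hA).
R_inner film = 1/(h_i·2πr₁L) = 1/(986×2π×0.04×1) = 0.004035 K/W
R_copper pipe wall = ln(50/40)/(2π×395×1) = 8.991×10^-5 K/W
R_glass-fibre batt = ln(70/50)/(2π×0.041×1) = 1.306 K/W
R_polyurethane foam = ln(125/70)/(2π×0.031×1) = 2.977 K/W
R_outer film = 1/(h_o·2πr_oL) = 1/(9.64×2π×0.125×1) = 0.1321 K/W
R_total = 4.419 K/W
Q = ΔT/R_total = 87/4.419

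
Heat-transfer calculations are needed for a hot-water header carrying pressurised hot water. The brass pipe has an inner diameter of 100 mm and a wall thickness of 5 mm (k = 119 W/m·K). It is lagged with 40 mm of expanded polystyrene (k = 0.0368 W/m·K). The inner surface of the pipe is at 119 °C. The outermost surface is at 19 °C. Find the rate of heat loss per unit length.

For a radial system each layer contributes R = ln(r_out/r_in)/(2πkL); films add R = 1/(hA).
R_brass pipe wall = ln(55/50)/(2π×119×1) = 1.275×10^-4 K/W
R_expanded polystyrene = ln(95/55)/(2π×0.0368×1) = 2.364 K/W
R_total = 2.364 K/W
Q = ΔT/R_total = 100/2.364

q′ ≈ 42.3 W/m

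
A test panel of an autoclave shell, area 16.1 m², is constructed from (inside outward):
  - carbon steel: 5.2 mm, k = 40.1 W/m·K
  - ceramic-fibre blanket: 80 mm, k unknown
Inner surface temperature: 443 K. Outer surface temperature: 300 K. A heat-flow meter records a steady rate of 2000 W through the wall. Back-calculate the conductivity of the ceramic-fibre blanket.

Series thermal resistances:
R_carbon steel = L/(kA) = 0.0052/(40.1×16.1) = 8.054×10^-6 K/W
Sum of known resistances R_other = 8.054×10^-6 K/W
Total R = ΔT/Q = 143/2000 = 0.0715 K/W
R_ceramic-fibre blanket = R_total − R_other = 0.07149 K/W
k = L/(R·A) = 0.08/(0.07149×16.1)

k ≈ 0.0695 W/(m·K)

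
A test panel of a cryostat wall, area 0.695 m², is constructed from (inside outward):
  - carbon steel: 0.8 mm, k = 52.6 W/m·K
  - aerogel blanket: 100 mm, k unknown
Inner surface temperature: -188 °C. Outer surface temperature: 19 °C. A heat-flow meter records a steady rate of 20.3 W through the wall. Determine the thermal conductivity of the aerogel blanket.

Series thermal resistances:
R_carbon steel = L/(kA) = 0.0008/(52.6×0.695) = 2.188×10^-5 K/W
Sum of known resistances R_other = 2.188×10^-5 K/W
Total R = ΔT/Q = 207/20.3 = 10.2 K/W
R_aerogel blanket = R_total − R_other = 10.2 K/W
k = L/(R·A) = 0.1/(10.2×0.695)

k ≈ 0.0141 W/(m·K)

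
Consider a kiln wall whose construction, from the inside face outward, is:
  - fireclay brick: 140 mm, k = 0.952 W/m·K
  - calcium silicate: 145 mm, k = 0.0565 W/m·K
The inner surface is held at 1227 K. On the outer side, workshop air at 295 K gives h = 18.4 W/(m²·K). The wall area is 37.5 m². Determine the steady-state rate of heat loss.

Q ≈ 12600 W

Series thermal resistances:
R_fireclay brick = L/(kA) = 0.14/(0.952×37.5) = 0.003922 K/W
R_calcium silicate = L/(kA) = 0.145/(0.0565×37.5) = 0.06844 K/W
R_outer film = 1/(h_o·A) = 1/(18.4×37.5) = 0.001449 K/W
R_total = 0.07381 K/W
Q = ΔT / R_total = 932 / 0.07381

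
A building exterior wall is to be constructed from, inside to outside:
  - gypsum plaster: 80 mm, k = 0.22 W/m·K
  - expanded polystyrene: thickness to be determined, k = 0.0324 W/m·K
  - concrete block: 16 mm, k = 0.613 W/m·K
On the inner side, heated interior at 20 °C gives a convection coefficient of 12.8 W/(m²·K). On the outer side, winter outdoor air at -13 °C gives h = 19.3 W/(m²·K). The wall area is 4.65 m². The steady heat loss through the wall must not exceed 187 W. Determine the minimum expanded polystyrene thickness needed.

Treating each layer as a thermal resistance in series:
R_inner film = 1/(h_i·A) = 1/(12.8×4.65) = 0.0168 K/W
R_gypsum plaster = L/(kA) = 0.08/(0.22×4.65) = 0.0782 K/W
R_concrete block = L/(kA) = 0.016/(0.613×4.65) = 0.005613 K/W
R_outer film = 1/(h_o·A) = 1/(19.3×4.65) = 0.01114 K/W
Sum of the known resistances R_other = 0.1118 K/W
Required total resistance R_tot = ΔT/Q_allow = 33/187 = 0.1765 K/W
R_expanded polystyrene = R_tot − R_other = 0.06471 K/W
L = R·k·A = 0.06471×0.0324×4.65

L ≈ 9.75 mm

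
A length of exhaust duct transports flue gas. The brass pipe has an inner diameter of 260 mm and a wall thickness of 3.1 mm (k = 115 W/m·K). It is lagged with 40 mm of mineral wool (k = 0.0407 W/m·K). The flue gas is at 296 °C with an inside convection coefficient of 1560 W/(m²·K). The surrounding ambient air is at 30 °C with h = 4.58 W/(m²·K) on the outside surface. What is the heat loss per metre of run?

q′ ≈ 216 W/m

Cylindrical conduction, so R = ln(r₂/r₁)/(2πkL) per layer, in series:
R_inner film = 1/(h_i·2πr₁L) = 1/(1560×2π×0.13×1) = 7.848×10^-4 K/W
R_brass pipe wall = ln(133.1/130)/(2π×115×1) = 3.261×10^-5 K/W
R_mineral wool = ln(173.1/133.1)/(2π×0.0407×1) = 1.028 K/W
R_outer film = 1/(h_o·2πr_oL) = 1/(4.58×2π×0.1731×1) = 0.2008 K/W
R_total = 1.229 K/W
Q = ΔT/R_total = 266/1.229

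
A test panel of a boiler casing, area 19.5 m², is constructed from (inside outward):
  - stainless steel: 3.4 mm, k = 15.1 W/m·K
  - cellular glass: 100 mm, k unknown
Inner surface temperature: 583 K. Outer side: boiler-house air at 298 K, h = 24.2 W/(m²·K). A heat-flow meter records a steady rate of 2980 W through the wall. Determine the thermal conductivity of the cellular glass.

k ≈ 0.0548 W/(m·K)

Using the resistance-network approach (series):
R_stainless steel = L/(kA) = 0.0034/(15.1×19.5) = 1.155×10^-5 K/W
R_outer film = 1/(h_o·A) = 1/(24.2×19.5) = 0.002119 K/W
Sum of known resistances R_other = 0.002131 K/W
Total R = ΔT/Q = 285/2980 = 0.09564 K/W
R_cellular glass = R_total − R_other = 0.09351 K/W
k = L/(R·A) = 0.1/(0.09351×19.5)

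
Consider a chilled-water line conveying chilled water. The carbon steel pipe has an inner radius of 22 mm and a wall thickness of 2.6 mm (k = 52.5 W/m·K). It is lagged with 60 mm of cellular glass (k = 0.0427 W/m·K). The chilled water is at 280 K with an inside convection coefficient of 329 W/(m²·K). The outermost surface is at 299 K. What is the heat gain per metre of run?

For a radial system each layer contributes R = ln(r_out/r_in)/(2πkL); films add R = 1/(hA).
R_inner film = 1/(h_i·2πr₁L) = 1/(329×2π×0.022×1) = 0.02199 K/W
R_carbon steel pipe wall = ln(24.6/22)/(2π×52.5×1) = 3.386×10^-4 K/W
R_cellular glass = ln(84.6/24.6)/(2π×0.0427×1) = 4.604 K/W
R_total = 4.626 K/W
Q = ΔT/R_total = 19/4.626

q′ ≈ 4.11 W/m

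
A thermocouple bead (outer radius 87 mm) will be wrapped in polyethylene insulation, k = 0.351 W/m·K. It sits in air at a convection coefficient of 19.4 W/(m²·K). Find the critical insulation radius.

For a sphere r_cr = 2k/h = 2×0.351/19.4
r_cr = 36.2 mm; since the bare radius (87 mm) is above r_cr, any added insulation will reduce heat loss.

r_cr ≈ 36.2 mm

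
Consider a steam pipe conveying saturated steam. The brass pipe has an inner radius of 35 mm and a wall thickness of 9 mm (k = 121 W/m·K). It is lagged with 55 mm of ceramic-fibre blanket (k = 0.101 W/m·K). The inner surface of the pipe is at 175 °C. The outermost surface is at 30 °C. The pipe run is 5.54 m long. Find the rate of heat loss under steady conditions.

Cylindrical conduction, so R = ln(r₂/r₁)/(2πkL) per layer, in series:
R_brass pipe wall = ln(44/35)/(2π×121×5.54) = 5.433×10^-5 K/W
R_ceramic-fibre blanket = ln(99/44)/(2π×0.101×5.54) = 0.2307 K/W
R_total = 0.2307 K/W
Q = ΔT/R_total = 145/0.2307

Q ≈ 628 W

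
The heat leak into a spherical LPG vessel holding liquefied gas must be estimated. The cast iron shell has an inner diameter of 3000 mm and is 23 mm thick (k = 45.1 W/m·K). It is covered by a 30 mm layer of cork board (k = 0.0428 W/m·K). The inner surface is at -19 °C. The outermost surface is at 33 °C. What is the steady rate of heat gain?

Spherical conduction: R = (1/r_in − 1/r_out)/(4πk) per layer; series-sum.
R_cast iron shell = (1/1.5 − 1/1.523)/(4π×45.1) = 1.776×10^-5 K/W
R_cork board = (1/1.523 − 1/1.553)/(4π×0.0428) = 0.02358 K/W
R_total = 0.0236 K/W
Q = ΔT/R_total = 52/0.0236

Q ≈ 2200 W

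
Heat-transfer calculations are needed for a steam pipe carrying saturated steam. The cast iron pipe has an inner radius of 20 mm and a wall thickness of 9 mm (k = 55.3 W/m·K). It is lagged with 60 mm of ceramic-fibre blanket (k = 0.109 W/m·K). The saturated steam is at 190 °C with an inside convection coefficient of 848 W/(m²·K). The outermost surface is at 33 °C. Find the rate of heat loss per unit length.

Cylindrical conduction, so R = ln(r₂/r₁)/(2πkL) per layer, in series:
R_inner film = 1/(h_i·2πr₁L) = 1/(848×2π×0.02×1) = 0.009384 K/W
R_cast iron pipe wall = ln(29/20)/(2π×55.3×1) = 0.001069 K/W
R_ceramic-fibre blanket = ln(89/29)/(2π×0.109×1) = 1.637 K/W
R_total = 1.648 K/W
Q = ΔT/R_total = 157/1.648

q′ ≈ 95.3 W/m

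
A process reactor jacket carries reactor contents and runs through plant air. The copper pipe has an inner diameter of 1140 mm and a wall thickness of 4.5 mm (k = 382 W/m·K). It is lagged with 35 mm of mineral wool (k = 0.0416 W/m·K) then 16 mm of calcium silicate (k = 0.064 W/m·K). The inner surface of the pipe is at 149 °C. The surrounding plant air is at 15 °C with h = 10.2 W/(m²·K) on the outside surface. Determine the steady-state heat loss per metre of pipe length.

q′ ≈ 425 W/m

Cylindrical conduction, so R = ln(r₂/r₁)/(2πkL) per layer, in series:
R_copper pipe wall = ln(574.5/570)/(2π×382×1) = 3.276×10^-6 K/W
R_mineral wool = ln(609.5/574.5)/(2π×0.0416×1) = 0.2263 K/W
R_calcium silicate = ln(625.5/609.5)/(2π×0.064×1) = 0.06444 K/W
R_outer film = 1/(h_o·2πr_oL) = 1/(10.2×2π×0.6255×1) = 0.02495 K/W
R_total = 0.3156 K/W
Q = ΔT/R_total = 134/0.3156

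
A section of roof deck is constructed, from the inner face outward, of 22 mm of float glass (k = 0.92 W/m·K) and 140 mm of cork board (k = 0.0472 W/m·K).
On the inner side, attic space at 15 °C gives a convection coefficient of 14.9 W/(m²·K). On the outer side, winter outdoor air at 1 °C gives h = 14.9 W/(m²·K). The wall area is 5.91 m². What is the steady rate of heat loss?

Q ≈ 26.5 W

Treating each layer as a thermal resistance in series:
R_inner film = 1/(h_i·A) = 1/(14.9×5.91) = 0.01136 K/W
R_float glass = L/(kA) = 0.022/(0.92×5.91) = 0.004046 K/W
R_cork board = L/(kA) = 0.14/(0.0472×5.91) = 0.5019 K/W
R_outer film = 1/(h_o·A) = 1/(14.9×5.91) = 0.01136 K/W
R_total = 0.5286 K/W
Q = ΔT / R_total = 14 / 0.5286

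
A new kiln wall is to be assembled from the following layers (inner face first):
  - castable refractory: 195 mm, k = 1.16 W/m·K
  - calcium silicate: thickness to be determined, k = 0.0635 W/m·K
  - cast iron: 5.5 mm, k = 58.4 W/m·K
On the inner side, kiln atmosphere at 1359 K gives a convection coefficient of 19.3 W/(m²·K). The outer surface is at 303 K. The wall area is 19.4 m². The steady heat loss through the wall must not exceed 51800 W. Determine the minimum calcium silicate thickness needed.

Treating each layer as a thermal resistance in series:
R_inner film = 1/(h_i·A) = 1/(19.3×19.4) = 0.002671 K/W
R_castable refractory = L/(kA) = 0.195/(1.16×19.4) = 0.008665 K/W
R_cast iron = L/(kA) = 0.0055/(58.4×19.4) = 4.855×10^-6 K/W
Sum of the known resistances R_other = 0.01134 K/W
Required total resistance R_tot = ΔT/Q_allow = 1056/51800 = 0.02039 K/W
R_calcium silicate = R_tot − R_other = 0.009045 K/W
L = R·k·A = 0.009045×0.0635×19.4

L ≈ 11.1 mm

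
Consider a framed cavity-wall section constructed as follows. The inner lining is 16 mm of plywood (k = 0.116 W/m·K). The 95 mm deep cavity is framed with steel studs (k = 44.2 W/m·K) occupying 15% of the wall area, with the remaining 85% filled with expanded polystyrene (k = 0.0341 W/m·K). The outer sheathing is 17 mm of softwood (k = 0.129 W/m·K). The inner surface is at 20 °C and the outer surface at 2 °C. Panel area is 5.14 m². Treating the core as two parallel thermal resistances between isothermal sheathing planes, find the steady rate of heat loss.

Q ≈ 326 W

Sheathing layers in series; stud and cavity paths in parallel between them.
R_inner = 0.016/(0.116×5.14) = 0.02683 K/W
R_stud  = 0.095/(44.2×0.15×5.14) = 0.002788 K/W
R_cav   = 0.095/(0.0341×0.85×5.14) = 0.6377 K/W
1/R_core = 1/R_stud + 1/R_cav → R_core = 0.002776 K/W
R_outer = 0.017/(0.129×5.14) = 0.02564 K/W
R_total = 0.05525 K/W
Q = ΔT/R_total = 18/0.05525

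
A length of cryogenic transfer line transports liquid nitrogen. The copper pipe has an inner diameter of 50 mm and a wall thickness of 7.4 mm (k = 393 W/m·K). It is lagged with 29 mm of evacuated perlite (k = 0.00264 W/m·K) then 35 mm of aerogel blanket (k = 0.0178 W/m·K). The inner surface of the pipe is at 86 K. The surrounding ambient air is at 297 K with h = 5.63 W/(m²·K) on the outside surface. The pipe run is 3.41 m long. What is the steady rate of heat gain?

For a radial system each layer contributes R = ln(r_out/r_in)/(2πkL); films add R = 1/(hA).
R_copper pipe wall = ln(32.4/25)/(2π×393×3.41) = 3.079×10^-5 K/W
R_evacuated perlite = ln(61.4/32.4)/(2π×0.00264×3.41) = 11.3 K/W
R_aerogel blanket = ln(96.4/61.4)/(2π×0.0178×3.41) = 1.183 K/W
R_outer film = 1/(h_o·2πr_oL) = 1/(5.63×2π×0.0964×3.41) = 0.086 K/W
R_total = 12.57 K/W
Q = ΔT/R_total = 211/12.57

Q ≈ 16.8 W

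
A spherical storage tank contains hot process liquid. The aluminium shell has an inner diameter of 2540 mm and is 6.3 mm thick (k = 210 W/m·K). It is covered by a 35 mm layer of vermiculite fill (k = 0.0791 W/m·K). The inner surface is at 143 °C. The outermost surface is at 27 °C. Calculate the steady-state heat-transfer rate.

For a spherical shell R = (1/r₁ − 1/r₂)/(4πk); film R = 1/(h·4πr²). In series:
R_aluminium shell = (1/1.27 − 1/1.2763)/(4π×210) = 1.473×10^-6 K/W
R_vermiculite fill = (1/1.2763 − 1/1.3113)/(4π×0.0791) = 0.02104 K/W
R_total = 0.02104 K/W
Q = ΔT/R_total = 116/0.02104

Q ≈ 5510 W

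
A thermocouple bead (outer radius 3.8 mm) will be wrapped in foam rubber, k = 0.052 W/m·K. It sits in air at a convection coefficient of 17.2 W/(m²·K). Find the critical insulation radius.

For a sphere r_cr = 2k/h = 2×0.052/17.2
r_cr = 6.05 mm; since the bare radius (3.8 mm) is below r_cr, adding a thin layer of insulation will *increase* heat loss.

r_cr ≈ 6.05 mm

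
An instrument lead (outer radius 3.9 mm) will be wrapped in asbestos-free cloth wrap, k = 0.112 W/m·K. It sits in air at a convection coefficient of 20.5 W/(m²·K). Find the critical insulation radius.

For a cylinder r_cr = k/h = 0.112/20.5
r_cr = 5.46 mm; since the bare radius (3.9 mm) is below r_cr, adding a thin layer of insulation will *increase* heat loss.

r_cr ≈ 5.46 mm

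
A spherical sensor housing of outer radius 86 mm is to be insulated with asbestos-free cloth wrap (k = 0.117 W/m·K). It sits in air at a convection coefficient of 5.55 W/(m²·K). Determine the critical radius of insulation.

For a sphere r_cr = 2k/h = 2×0.117/5.55
r_cr = 42.2 mm; since the bare radius (86 mm) is above r_cr, any added insulation will reduce heat loss.

r_cr ≈ 42.2 mm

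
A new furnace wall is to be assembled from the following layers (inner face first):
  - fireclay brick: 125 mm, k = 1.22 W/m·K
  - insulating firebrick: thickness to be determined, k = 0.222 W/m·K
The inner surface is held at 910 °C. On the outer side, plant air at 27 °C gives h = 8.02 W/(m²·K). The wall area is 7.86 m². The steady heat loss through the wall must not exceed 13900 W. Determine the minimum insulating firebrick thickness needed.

L ≈ 60.4 mm

Model the wall as resistances in series:
R_fireclay brick = L/(kA) = 0.125/(1.22×7.86) = 0.01304 K/W
R_outer film = 1/(h_o·A) = 1/(8.02×7.86) = 0.01586 K/W
Sum of the known resistances R_other = 0.0289 K/W
Required total resistance R_tot = ΔT/Q_allow = 883/13900 = 0.06353 K/W
R_insulating firebrick = R_tot − R_other = 0.03463 K/W
L = R·k·A = 0.03463×0.222×7.86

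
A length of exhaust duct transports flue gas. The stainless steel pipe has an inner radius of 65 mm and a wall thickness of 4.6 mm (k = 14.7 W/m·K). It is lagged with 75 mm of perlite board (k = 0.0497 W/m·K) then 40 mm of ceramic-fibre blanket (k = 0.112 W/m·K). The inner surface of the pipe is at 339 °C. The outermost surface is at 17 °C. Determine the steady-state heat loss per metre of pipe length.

q′ ≈ 120 W/m

Per-layer cylindrical resistances, series-summed:
R_stainless steel pipe wall = ln(69.6/65)/(2π×14.7×1) = 7.403×10^-4 K/W
R_perlite board = ln(144.6/69.6)/(2π×0.0497×1) = 2.342 K/W
R_ceramic-fibre blanket = ln(184.6/144.6)/(2π×0.112×1) = 0.347 K/W
R_total = 2.689 K/W
Q = ΔT/R_total = 322/2.689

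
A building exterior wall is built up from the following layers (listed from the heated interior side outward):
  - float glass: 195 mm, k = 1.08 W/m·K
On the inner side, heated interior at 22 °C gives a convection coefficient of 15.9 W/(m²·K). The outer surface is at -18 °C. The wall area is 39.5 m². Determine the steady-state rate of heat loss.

Model the wall as resistances in series:
R_inner film = 1/(h_i·A) = 1/(15.9×39.5) = 0.001592 K/W
R_float glass = L/(kA) = 0.195/(1.08×39.5) = 0.004571 K/W
R_total = 0.006163 K/W
Q = ΔT / R_total = 40 / 0.006163

Q ≈ 6490 W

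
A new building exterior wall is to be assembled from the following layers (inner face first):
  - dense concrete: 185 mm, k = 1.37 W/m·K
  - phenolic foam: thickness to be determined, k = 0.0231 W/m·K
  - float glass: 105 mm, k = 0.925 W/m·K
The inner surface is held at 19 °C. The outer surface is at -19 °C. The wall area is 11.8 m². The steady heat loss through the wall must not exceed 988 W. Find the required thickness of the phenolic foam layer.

L ≈ 4.74 mm

Using the resistance-network approach (series):
R_dense concrete = L/(kA) = 0.185/(1.37×11.8) = 0.01144 K/W
R_float glass = L/(kA) = 0.105/(0.925×11.8) = 0.00962 K/W
Sum of the known resistances R_other = 0.02106 K/W
Required total resistance R_tot = ΔT/Q_allow = 38/988 = 0.03846 K/W
R_phenolic foam = R_tot − R_other = 0.0174 K/W
L = R·k·A = 0.0174×0.0231×11.8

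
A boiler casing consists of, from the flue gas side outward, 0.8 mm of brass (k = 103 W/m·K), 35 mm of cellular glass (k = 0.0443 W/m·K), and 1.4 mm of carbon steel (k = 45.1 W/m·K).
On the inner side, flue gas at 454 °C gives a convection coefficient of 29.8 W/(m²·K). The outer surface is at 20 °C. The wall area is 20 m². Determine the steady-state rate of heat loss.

Q ≈ 10500 W

Treating each layer as a thermal resistance in series:
R_inner film = 1/(h_i·A) = 1/(29.8×20) = 0.001678 K/W
R_brass = L/(kA) = 0.0008/(103×20) = 3.883×10^-7 K/W
R_cellular glass = L/(kA) = 0.035/(0.0443×20) = 0.0395 K/W
R_carbon steel = L/(kA) = 0.0014/(45.1×20) = 1.552×10^-6 K/W
R_total = 0.04118 K/W
Q = ΔT / R_total = 434 / 0.04118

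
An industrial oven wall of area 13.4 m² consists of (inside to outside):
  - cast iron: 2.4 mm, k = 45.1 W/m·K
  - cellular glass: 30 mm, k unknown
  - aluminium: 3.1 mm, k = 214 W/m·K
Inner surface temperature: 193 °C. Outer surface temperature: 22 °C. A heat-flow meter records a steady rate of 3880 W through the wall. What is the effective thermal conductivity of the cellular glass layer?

k ≈ 0.0508 W/(m·K)

Using the resistance-network approach (series):
R_cast iron = L/(kA) = 0.0024/(45.1×13.4) = 3.971×10^-6 K/W
R_aluminium = L/(kA) = 0.0031/(214×13.4) = 1.081×10^-6 K/W
Sum of known resistances R_other = 5.052×10^-6 K/W
Total R = ΔT/Q = 171/3880 = 0.04407 K/W
R_cellular glass = R_total − R_other = 0.04407 K/W
k = L/(R·A) = 0.03/(0.04407×13.4)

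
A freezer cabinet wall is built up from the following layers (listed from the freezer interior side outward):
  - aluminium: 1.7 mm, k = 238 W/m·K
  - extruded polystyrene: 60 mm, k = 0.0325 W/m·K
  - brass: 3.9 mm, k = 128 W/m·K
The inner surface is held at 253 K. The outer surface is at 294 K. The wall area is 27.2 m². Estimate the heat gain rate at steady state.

Q ≈ 604 W

Thermal resistances in series:
R_aluminium = L/(kA) = 0.0017/(238×27.2) = 2.626×10^-7 K/W
R_extruded polystyrene = L/(kA) = 0.06/(0.0325×27.2) = 0.06787 K/W
R_brass = L/(kA) = 0.0039/(128×27.2) = 1.12×10^-6 K/W
R_total = 0.06787 K/W
Q = ΔT / R_total = 41 / 0.06787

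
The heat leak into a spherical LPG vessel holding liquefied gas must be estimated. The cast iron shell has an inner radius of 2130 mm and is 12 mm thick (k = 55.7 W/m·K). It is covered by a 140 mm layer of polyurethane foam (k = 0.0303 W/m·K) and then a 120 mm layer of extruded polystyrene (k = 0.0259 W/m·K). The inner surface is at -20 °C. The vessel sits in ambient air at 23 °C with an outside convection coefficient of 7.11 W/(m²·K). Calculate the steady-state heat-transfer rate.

Q ≈ 298 W

Spherical conduction: R = (1/r_in − 1/r_out)/(4πk) per layer; series-sum.
R_cast iron shell = (1/2.13 − 1/2.142)/(4π×55.7) = 3.758×10^-6 K/W
R_polyurethane foam = (1/2.142 − 1/2.282)/(4π×0.0303) = 0.07522 K/W
R_extruded polystyrene = (1/2.282 − 1/2.402)/(4π×0.0259) = 0.06726 K/W
R_outer film = 1/(h·4πr_o²) = 1/(7.11×4π×2.402²) = 0.00194 K/W
R_total = 0.1444 K/W
Q = ΔT/R_total = 43/0.1444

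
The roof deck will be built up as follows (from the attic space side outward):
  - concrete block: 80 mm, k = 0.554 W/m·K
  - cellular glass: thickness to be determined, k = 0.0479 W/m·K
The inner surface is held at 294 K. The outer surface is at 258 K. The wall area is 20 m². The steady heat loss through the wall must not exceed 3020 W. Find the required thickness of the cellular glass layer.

L ≈ 4.5 mm

Thermal resistances in series:
R_concrete block = L/(kA) = 0.08/(0.554×20) = 0.00722 K/W
Sum of the known resistances R_other = 0.00722 K/W
Required total resistance R_tot = ΔT/Q_allow = 36/3020 = 0.01192 K/W
R_cellular glass = R_tot − R_other = 0.0047 K/W
L = R·k·A = 0.0047×0.0479×20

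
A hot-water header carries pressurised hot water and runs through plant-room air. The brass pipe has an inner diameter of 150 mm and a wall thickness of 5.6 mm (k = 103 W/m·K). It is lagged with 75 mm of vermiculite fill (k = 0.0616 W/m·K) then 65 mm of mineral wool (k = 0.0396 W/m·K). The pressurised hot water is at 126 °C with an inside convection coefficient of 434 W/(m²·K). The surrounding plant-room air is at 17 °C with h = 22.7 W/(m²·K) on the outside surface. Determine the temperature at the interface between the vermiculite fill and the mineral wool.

Cylindrical conduction, so R = ln(r₂/r₁)/(2πkL) per layer, in series:
R_inner film = 1/(h_i·2πr₁L) = 1/(434×2π×0.075×1) = 0.00489 K/W
R_brass pipe wall = ln(80.6/75)/(2π×103×1) = 1.113×10^-4 K/W
R_vermiculite fill = ln(155.6/80.6)/(2π×0.0616×1) = 1.7 K/W
R_mineral wool = ln(220.6/155.6)/(2π×0.0396×1) = 1.403 K/W
R_outer film = 1/(h_o·2πr_oL) = 1/(22.7×2π×0.2206×1) = 0.03178 K/W
R_total = 3.139 K/W
Q = ΔT/R_total = 109/3.139
Q = 34.7 W/m
T_interface = T_inner − Q·ΣR(inner→interface) = 126 − 34.7×1.705

T ≈ 66.8 °C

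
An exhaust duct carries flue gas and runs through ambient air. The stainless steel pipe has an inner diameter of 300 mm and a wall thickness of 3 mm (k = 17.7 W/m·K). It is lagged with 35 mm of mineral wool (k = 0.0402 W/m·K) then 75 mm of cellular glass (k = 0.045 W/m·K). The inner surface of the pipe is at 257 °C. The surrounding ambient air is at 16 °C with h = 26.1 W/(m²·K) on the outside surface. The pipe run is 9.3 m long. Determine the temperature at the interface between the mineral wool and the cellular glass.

T ≈ 160 °C

Cylindrical conduction, so R = ln(r₂/r₁)/(2πkL) per layer, in series:
R_stainless steel pipe wall = ln(153/150)/(2π×17.7×9.3) = 1.915×10^-5 K/W
R_mineral wool = ln(188/153)/(2π×0.0402×9.3) = 0.0877 K/W
R_cellular glass = ln(263/188)/(2π×0.045×9.3) = 0.1277 K/W
R_outer film = 1/(h_o·2πr_oL) = 1/(26.1×2π×0.263×9.3) = 0.002493 K/W
R_total = 0.2179 K/W
Q = ΔT/R_total = 241/0.2179
Q = 1110 W
T_interface = T_inner − Q·ΣR(inner→interface) = 257 − 1110×0.08772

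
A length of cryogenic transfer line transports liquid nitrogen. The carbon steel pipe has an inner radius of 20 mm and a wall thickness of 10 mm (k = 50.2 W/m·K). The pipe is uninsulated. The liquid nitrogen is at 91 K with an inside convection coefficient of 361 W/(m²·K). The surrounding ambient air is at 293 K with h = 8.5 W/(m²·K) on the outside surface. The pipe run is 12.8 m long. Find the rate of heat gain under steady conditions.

Q ≈ 3990 W

For a radial system each layer contributes R = ln(r_out/r_in)/(2πkL); films add R = 1/(hA).
R_inner film = 1/(h_i·2πr₁L) = 1/(361×2π×0.02×12.8) = 0.001722 K/W
R_carbon steel pipe wall = ln(30/20)/(2π×50.2×12.8) = 1.004×10^-4 K/W
R_outer film = 1/(h_o·2πr_oL) = 1/(8.5×2π×0.03×12.8) = 0.04876 K/W
R_total = 0.05058 K/W
Q = ΔT/R_total = 202/0.05058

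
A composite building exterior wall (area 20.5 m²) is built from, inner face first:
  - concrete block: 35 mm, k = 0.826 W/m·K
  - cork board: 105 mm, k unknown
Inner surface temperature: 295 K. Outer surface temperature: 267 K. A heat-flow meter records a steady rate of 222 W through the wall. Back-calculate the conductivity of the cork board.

k ≈ 0.0413 W/(m·K)

Series thermal resistances:
R_concrete block = L/(kA) = 0.035/(0.826×20.5) = 0.002067 K/W
Sum of known resistances R_other = 0.002067 K/W
Total R = ΔT/Q = 28/222 = 0.1261 K/W
R_cork board = R_total − R_other = 0.1241 K/W
k = L/(R·A) = 0.105/(0.1241×20.5)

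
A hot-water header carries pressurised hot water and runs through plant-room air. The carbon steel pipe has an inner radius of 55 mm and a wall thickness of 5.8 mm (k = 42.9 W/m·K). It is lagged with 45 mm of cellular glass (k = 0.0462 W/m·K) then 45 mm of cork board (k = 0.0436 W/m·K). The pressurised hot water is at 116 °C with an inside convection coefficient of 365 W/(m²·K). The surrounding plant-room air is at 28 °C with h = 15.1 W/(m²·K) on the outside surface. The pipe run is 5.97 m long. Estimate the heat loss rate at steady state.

Q ≈ 160 W

Per-layer cylindrical resistances, series-summed:
R_inner film = 1/(h_i·2πr₁L) = 1/(365×2π×0.055×5.97) = 0.001328 K/W
R_carbon steel pipe wall = ln(60.8/55)/(2π×42.9×5.97) = 6.23×10^-5 K/W
R_cellular glass = ln(105.8/60.8)/(2π×0.0462×5.97) = 0.3197 K/W
R_cork board = ln(150.8/105.8)/(2π×0.0436×5.97) = 0.2167 K/W
R_outer film = 1/(h_o·2πr_oL) = 1/(15.1×2π×0.1508×5.97) = 0.01171 K/W
R_total = 0.5495 K/W
Q = ΔT/R_total = 88/0.5495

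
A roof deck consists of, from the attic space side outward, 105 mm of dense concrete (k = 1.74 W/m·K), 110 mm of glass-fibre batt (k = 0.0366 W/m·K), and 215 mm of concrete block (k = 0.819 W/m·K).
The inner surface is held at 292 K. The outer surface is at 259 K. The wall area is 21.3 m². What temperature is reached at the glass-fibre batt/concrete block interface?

Treating each layer as a thermal resistance in series:
R_dense concrete = L/(kA) = 0.105/(1.74×21.3) = 0.002833 K/W
R_glass-fibre batt = L/(kA) = 0.11/(0.0366×21.3) = 0.1411 K/W
R_concrete block = L/(kA) = 0.215/(0.819×21.3) = 0.01232 K/W
R_total = 0.1563 K/W;  Q = ΔT/R_total = 33/0.1563 = 211.2 W
T_interface = T_inner − Q·ΣR(inner→interface) = 292 − 211×0.1439

T ≈ 262 K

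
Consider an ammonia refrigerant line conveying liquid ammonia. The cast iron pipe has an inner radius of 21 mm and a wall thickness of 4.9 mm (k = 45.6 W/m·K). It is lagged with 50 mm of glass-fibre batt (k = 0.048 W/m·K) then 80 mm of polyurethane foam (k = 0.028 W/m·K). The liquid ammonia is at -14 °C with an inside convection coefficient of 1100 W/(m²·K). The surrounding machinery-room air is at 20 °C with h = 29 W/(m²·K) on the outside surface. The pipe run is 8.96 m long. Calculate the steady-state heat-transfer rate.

Q ≈ 39.6 W

Treating each annulus and film as a series resistance:
R_inner film = 1/(h_i·2πr₁L) = 1/(1100×2π×0.021×8.96) = 7.69×10^-4 K/W
R_cast iron pipe wall = ln(25.9/21)/(2π×45.6×8.96) = 8.169×10^-5 K/W
R_glass-fibre batt = ln(75.9/25.9)/(2π×0.048×8.96) = 0.3979 K/W
R_polyurethane foam = ln(155.9/75.9)/(2π×0.028×8.96) = 0.4566 K/W
R_outer film = 1/(h_o·2πr_oL) = 1/(29×2π×0.1559×8.96) = 0.003929 K/W
R_total = 0.8593 K/W
Q = ΔT/R_total = 34/0.8593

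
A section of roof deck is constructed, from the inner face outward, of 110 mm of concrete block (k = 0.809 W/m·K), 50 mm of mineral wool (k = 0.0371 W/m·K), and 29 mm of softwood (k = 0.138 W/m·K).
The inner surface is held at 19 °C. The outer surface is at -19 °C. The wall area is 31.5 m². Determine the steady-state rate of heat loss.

Q ≈ 707 W

Thermal resistances in series:
R_concrete block = L/(kA) = 0.11/(0.809×31.5) = 0.004317 K/W
R_mineral wool = L/(kA) = 0.05/(0.0371×31.5) = 0.04278 K/W
R_softwood = L/(kA) = 0.029/(0.138×31.5) = 0.006671 K/W
R_total = 0.05377 K/W
Q = ΔT / R_total = 38 / 0.05377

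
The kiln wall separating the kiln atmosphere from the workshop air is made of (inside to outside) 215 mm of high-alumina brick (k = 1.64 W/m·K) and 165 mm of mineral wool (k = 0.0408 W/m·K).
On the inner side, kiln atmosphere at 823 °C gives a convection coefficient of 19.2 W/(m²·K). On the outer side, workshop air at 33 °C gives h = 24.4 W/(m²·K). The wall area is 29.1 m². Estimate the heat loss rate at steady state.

Thermal resistances in series:
R_inner film = 1/(h_i·A) = 1/(19.2×29.1) = 0.00179 K/W
R_high-alumina brick = L/(kA) = 0.215/(1.64×29.1) = 0.004505 K/W
R_mineral wool = L/(kA) = 0.165/(0.0408×29.1) = 0.139 K/W
R_outer film = 1/(h_o·A) = 1/(24.4×29.1) = 0.001408 K/W
R_total = 0.1467 K/W
Q = ΔT / R_total = 790 / 0.1467

Q ≈ 5390 W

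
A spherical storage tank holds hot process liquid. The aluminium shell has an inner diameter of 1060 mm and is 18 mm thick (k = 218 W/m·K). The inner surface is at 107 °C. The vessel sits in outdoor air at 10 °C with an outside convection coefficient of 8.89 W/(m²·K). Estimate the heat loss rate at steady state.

Q ≈ 3250 W

Spherical conduction: R = (1/r_in − 1/r_out)/(4πk) per layer; series-sum.
R_aluminium shell = (1/0.53 − 1/0.548)/(4π×218) = 2.262×10^-5 K/W
R_outer film = 1/(h·4πr_o²) = 1/(8.89×4π×0.548²) = 0.02981 K/W
R_total = 0.02983 K/W
Q = ΔT/R_total = 97/0.02983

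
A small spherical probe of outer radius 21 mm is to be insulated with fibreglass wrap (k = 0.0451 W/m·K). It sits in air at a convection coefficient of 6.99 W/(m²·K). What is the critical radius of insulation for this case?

r_cr ≈ 12.9 mm

For a sphere r_cr = 2k/h = 2×0.0451/6.99
r_cr = 12.9 mm; since the bare radius (21 mm) is above r_cr, any added insulation will reduce heat loss.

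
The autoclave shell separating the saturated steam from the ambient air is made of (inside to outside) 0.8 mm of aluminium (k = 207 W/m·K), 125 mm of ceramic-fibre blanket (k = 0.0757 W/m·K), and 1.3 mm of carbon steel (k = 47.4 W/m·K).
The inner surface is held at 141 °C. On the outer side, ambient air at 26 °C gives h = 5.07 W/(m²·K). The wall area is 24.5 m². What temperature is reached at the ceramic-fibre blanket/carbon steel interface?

T ≈ 38.3 °C

Using the resistance-network approach (series):
R_aluminium = L/(kA) = 0.0008/(207×24.5) = 1.577×10^-7 K/W
R_ceramic-fibre blanket = L/(kA) = 0.125/(0.0757×24.5) = 0.0674 K/W
R_carbon steel = L/(kA) = 0.0013/(47.4×24.5) = 1.119×10^-6 K/W
R_outer film = 1/(h_o·A) = 1/(5.07×24.5) = 0.008051 K/W
R_total = 0.07545 K/W;  Q = ΔT/R_total = 115/0.07545 = 1524 W
T_interface = T_inner − Q·ΣR(inner→interface) = 141 − 1520×0.0674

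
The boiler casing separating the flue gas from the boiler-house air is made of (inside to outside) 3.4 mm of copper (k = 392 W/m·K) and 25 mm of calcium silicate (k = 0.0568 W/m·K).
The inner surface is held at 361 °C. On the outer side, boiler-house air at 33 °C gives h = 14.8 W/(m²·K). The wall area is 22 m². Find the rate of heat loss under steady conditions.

Series thermal resistances:
R_copper = L/(kA) = 0.0034/(392×22) = 3.942×10^-7 K/W
R_calcium silicate = L/(kA) = 0.025/(0.0568×22) = 0.02001 K/W
R_outer film = 1/(h_o·A) = 1/(14.8×22) = 0.003071 K/W
R_total = 0.02308 K/W
Q = ΔT / R_total = 328 / 0.02308

Q ≈ 14200 W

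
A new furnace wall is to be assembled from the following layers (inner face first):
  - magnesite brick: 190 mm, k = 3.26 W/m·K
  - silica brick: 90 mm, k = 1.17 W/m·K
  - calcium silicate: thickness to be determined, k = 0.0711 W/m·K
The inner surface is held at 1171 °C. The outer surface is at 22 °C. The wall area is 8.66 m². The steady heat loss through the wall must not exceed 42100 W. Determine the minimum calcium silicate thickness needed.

Model the wall as resistances in series:
R_magnesite brick = L/(kA) = 0.19/(3.26×8.66) = 0.00673 K/W
R_silica brick = L/(kA) = 0.09/(1.17×8.66) = 0.008883 K/W
Sum of the known resistances R_other = 0.01561 K/W
Required total resistance R_tot = ΔT/Q_allow = 1149/42100 = 0.02729 K/W
R_calcium silicate = R_tot − R_other = 0.01168 K/W
L = R·k·A = 0.01168×0.0711×8.66

L ≈ 7.19 mm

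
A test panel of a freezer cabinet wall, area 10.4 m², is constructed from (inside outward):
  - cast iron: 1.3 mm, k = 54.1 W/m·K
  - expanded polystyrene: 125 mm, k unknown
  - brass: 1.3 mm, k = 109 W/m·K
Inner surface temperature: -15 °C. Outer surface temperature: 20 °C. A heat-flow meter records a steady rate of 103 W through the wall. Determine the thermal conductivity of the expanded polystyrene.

Model the wall as resistances in series:
R_cast iron = L/(kA) = 0.0013/(54.1×10.4) = 2.311×10^-6 K/W
R_brass = L/(kA) = 0.0013/(109×10.4) = 1.147×10^-6 K/W
Sum of known resistances R_other = 3.457×10^-6 K/W
Total R = ΔT/Q = 35/103 = 0.3398 K/W
R_expanded polystyrene = R_total − R_other = 0.3398 K/W
k = L/(R·A) = 0.125/(0.3398×10.4)

k ≈ 0.0354 W/(m·K)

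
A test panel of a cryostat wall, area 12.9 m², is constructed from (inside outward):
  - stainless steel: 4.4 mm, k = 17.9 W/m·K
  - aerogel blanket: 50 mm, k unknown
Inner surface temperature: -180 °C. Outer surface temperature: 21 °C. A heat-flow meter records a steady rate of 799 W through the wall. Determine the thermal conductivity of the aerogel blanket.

Using the resistance-network approach (series):
R_stainless steel = L/(kA) = 0.0044/(17.9×12.9) = 1.906×10^-5 K/W
Sum of known resistances R_other = 1.906×10^-5 K/W
Total R = ΔT/Q = 201/799 = 0.2516 K/W
R_aerogel blanket = R_total − R_other = 0.2515 K/W
k = L/(R·A) = 0.05/(0.2515×12.9)

k ≈ 0.0154 W/(m·K)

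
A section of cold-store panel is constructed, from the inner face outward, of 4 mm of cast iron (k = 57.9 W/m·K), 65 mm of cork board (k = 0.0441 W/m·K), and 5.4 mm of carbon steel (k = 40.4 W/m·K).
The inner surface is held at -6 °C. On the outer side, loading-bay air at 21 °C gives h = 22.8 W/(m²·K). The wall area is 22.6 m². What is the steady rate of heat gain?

Treating each layer as a thermal resistance in series:
R_cast iron = L/(kA) = 0.004/(57.9×22.6) = 3.057×10^-6 K/W
R_cork board = L/(kA) = 0.065/(0.0441×22.6) = 0.06522 K/W
R_carbon steel = L/(kA) = 0.0054/(40.4×22.6) = 5.914×10^-6 K/W
R_outer film = 1/(h_o·A) = 1/(22.8×22.6) = 0.001941 K/W
R_total = 0.06717 K/W
Q = ΔT / R_total = 27 / 0.06717

Q ≈ 402 W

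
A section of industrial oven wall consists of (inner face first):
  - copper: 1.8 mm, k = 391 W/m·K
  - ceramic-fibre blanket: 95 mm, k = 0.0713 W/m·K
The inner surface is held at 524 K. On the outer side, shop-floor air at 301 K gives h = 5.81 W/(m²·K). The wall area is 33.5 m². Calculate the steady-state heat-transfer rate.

Q ≈ 4970 W

Treating each layer as a thermal resistance in series:
R_copper = L/(kA) = 0.0018/(391×33.5) = 1.374×10^-7 K/W
R_ceramic-fibre blanket = L/(kA) = 0.095/(0.0713×33.5) = 0.03977 K/W
R_outer film = 1/(h_o·A) = 1/(5.81×33.5) = 0.005138 K/W
R_total = 0.04491 K/W
Q = ΔT / R_total = 223 / 0.04491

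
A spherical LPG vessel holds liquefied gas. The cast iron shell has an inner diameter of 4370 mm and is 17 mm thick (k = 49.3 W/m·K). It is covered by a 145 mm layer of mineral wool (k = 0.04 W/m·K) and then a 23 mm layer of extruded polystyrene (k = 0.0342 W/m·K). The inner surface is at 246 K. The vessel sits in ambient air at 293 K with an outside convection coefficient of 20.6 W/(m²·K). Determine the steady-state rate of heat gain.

Q ≈ 711 W

For a spherical shell R = (1/r₁ − 1/r₂)/(4πk); film R = 1/(h·4πr²). In series:
R_cast iron shell = (1/2.185 − 1/2.202)/(4π×49.3) = 5.703×10^-6 K/W
R_mineral wool = (1/2.202 − 1/2.347)/(4π×0.04) = 0.05582 K/W
R_extruded polystyrene = (1/2.347 − 1/2.37)/(4π×0.0342) = 0.009621 K/W
R_outer film = 1/(h·4πr_o²) = 1/(20.6×4π×2.37²) = 6.877×10^-4 K/W
R_total = 0.06613 K/W
Q = ΔT/R_total = 47/0.06613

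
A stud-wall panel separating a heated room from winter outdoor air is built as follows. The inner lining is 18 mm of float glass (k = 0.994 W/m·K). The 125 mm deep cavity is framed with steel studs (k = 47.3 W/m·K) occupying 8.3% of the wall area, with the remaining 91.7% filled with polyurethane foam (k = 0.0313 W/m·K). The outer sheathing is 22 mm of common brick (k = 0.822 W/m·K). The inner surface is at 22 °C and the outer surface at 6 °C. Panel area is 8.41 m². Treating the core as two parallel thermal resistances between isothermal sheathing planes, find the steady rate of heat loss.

Sheathing layers in series; stud and cavity paths in parallel between them.
R_inner = 0.018/(0.994×8.41) = 0.002153 K/W
R_stud  = 0.125/(47.3×0.083×8.41) = 0.003786 K/W
R_cav   = 0.125/(0.0313×0.917×8.41) = 0.5178 K/W
1/R_core = 1/R_stud + 1/R_cav → R_core = 0.003758 K/W
R_outer = 0.022/(0.822×8.41) = 0.003182 K/W
R_total = 0.009094 K/W
Q = ΔT/R_total = 16/0.009094

Q ≈ 1760 W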